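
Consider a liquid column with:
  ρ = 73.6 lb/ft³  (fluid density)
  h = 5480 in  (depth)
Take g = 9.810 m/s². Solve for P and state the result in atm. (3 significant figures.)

P is given directly by: P = ρgh.
ρ = 73.6 lb/ft³ = 1179 kg/m³; h = 5480 in = 139.2 m; g = 9.810 m/s².
P = 1.610×10^6 Pa  (the unit combination reduces to kg/(m·s²) = Pa)
1.610×10^6 Pa × (1 atm / 1.013×10^5 Pa) = 15.89 atm

15.9 atm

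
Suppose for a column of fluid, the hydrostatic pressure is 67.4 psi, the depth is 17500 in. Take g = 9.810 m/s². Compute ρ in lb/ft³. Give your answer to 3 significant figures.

6.65 lb/ft³

Solving P = ρ·g·h for ρ: ρ = P/(g·h).
P = 67.4 psi = 4.647×10^5 Pa; h = 17500 in = 444.5 m; g = 9.810 m/s².
ρ = 106.6 kg/m³
106.6 kg/m³ × (1 lb/ft³ / 16.02 kg/m³) = 6.653 lb/ft³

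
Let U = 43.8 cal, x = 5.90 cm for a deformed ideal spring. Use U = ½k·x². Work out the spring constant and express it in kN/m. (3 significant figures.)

Rearranging: k = 2U/x².
U = 43.8 cal = 183.3 J; x = 5.90 cm = 0.05900 m.
k = 1.053×10^5 N/m
1.053×10^5 N/m × (1 kN/m / 1000 N/m) = 105.3 kN/m

105 kN/m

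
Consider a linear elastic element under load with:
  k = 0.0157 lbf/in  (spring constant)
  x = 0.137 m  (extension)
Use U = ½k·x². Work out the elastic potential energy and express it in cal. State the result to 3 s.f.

Directly: U = ½kx².
k = 0.0157 lbf/in = 2.749 N/m; x = 0.137 m.
U = 0.02580 J
0.02580 J × (1 cal / 4.184 J) = 0.006167 cal

0.00617 cal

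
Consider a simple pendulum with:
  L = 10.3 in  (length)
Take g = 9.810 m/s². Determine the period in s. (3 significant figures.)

Directly: T = 2π√(L/g).
L = 10.3 in = 0.2616 m; g = 9.810 m/s².
T = 1.026 s

1.03 s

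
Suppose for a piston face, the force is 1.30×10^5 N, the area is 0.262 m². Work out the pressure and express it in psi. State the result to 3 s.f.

P is given directly by: P = F/A.
F = 1.30×10^5 N; A = 0.262 m².
P = 4.962×10^5 Pa  (the unit combination reduces to kg/(m·s²) = Pa)
4.962×10^5 Pa × (1 psi / 6895 Pa) = 71.97 psi

72.0 psi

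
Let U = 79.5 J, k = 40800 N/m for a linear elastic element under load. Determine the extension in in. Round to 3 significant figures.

2.46 in

Rearranging: x = √(2U/k).
U = 79.5 J; k = 40800 N/m.
x = 0.06243 m
0.06243 m × (1 in / 0.02540 m) = 2.458 in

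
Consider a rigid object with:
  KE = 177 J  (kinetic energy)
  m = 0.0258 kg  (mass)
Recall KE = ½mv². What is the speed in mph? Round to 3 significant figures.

262 mph

Rearranging KE = ½mv² for v: v = √(2·KE/m).
KE = 177 J; m = 0.0258 kg.
v = 117.1 m/s
117.1 m/s × (1 mph / 0.4470 m/s) = 262.0 mph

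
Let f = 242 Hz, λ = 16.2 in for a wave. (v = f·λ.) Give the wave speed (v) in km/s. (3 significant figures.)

Directly: v = fλ.
f = 242 Hz; λ = 16.2 in = 0.4115 m.
v = 99.58 m/s
99.58 m/s × (1 km/s / 1000 m/s) = 0.09958 km/s

0.0996 km/s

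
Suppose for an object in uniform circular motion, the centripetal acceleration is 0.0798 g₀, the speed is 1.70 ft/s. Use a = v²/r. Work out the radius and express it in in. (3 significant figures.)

13.5 in

Solving a = v²/r for r: r = v²/a.
a = 0.0798 g₀ = 0.7826 m/s²; v = 1.70 ft/s = 0.5182 m/s.
r = 0.3431 m
0.3431 m × (1 in / 0.02540 m) = 13.51 in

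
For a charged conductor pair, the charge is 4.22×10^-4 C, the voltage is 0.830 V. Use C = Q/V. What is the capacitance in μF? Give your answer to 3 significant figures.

508 μF

C is given directly by: C = Q/V.
Q = 4.22×10^-4 C; V = 0.830 V.
C = 5.084×10^-4 F
5.084×10^-4 F × (1 μF / 1.000×10^-6 F) = 508.4 μF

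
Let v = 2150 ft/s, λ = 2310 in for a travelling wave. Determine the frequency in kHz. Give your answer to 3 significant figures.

0.0112 kHz

Rearranging v = f·λ for f: f = v/λ.
v = 2150 ft/s = 655.3 m/s; λ = 2310 in = 58.67 m.
f = 11.17 Hz
11.17 Hz × (1 kHz / 1000 Hz) = 0.01117 kHz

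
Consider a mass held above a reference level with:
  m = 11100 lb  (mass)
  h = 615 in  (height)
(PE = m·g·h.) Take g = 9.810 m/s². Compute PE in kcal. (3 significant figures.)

184 kcal

PE is given directly by: PE = mgh.
m = 11100 lb = 5035 kg; h = 615 in = 15.62 m; g = 9.810 m/s².
PE = 7.716×10^5 J
7.716×10^5 J × (1 kcal / 4184 J) = 184.4 kcal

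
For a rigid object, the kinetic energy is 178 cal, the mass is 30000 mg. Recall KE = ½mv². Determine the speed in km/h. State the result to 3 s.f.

802 km/h

Rearranging KE = ½mv² for v: v = √(2·KE/m).
KE = 178 cal = 744.8 J; m = 30000 mg = 0.03000 kg.
v = 222.8 m/s
222.8 m/s × (1 km/h / 0.2778 m/s) = 802.2 km/h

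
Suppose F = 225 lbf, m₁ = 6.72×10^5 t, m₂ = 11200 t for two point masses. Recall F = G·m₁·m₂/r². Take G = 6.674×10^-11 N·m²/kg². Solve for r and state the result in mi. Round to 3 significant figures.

From Newton's law of gravitation: r = √(G·m₁m₂/F).
F = 225 lbf = 1001 N; m₁ = 6.72×10^5 t = 6.720×10^8 kg; m₂ = 11200 t = 1.120×10^7 kg; G = 6.674×10^-11 N·m²/kg².
r = 22.40 m
22.40 m × (1 mi / 1609 m) = 0.01392 mi

0.0139 mi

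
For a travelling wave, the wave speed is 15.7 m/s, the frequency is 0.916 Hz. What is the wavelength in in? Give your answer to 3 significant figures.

675 in

Rearranging v = f·λ for λ: λ = v/f.
v = 15.7 m/s; f = 0.916 Hz.
λ = 17.14 m
17.14 m × (1 in / 0.02540 m) = 674.8 in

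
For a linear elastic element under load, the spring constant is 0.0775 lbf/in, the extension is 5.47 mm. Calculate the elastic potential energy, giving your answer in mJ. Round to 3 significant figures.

U is given directly by: U = ½kx².
k = 0.0775 lbf/in = 13.57 N/m; x = 5.47 mm = 0.005470 m.
U = 2.030×10^-4 J  (the unit combination reduces to kg·m²/s² = J)
2.030×10^-4 J × (1 mJ / 0.001000 J) = 0.2030 mJ

0.203 mJ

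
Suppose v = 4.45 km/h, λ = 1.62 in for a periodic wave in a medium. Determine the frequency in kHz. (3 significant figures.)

0.0300 kHz

Solving v = f·λ for f: f = v/λ.
v = 4.45 km/h = 1.236 m/s; λ = 1.62 in = 0.04115 m.
f = 30.04 Hz
30.04 Hz × (1 kHz / 1000 Hz) = 0.03004 kHz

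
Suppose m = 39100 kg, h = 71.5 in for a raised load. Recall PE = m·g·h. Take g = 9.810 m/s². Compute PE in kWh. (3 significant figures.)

PE is given directly by: PE = mgh.
m = 39100 kg; h = 71.5 in = 1.816 m; g = 9.810 m/s².
PE = 6.966×10^5 J
6.966×10^5 J × (1 kWh / 3.600×10^6 J) = 0.1935 kWh

0.194 kWh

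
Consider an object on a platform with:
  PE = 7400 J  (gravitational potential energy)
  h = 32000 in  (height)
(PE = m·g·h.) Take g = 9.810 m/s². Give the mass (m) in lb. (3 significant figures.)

2.05 lb

Rearranging PE = m·g·h for m: m = PE/(g·h).
PE = 7400 J; h = 32000 in = 812.8 m; g = 9.810 m/s².
m = 0.9281 kg
0.9281 kg × (1 lb / 0.4536 kg) = 2.046 lb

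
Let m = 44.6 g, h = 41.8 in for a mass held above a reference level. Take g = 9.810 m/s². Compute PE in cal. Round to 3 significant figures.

0.111 cal

Directly: PE = mgh.
m = 44.6 g = 0.04460 kg; h = 41.8 in = 1.062 m; g = 9.810 m/s².
PE = 0.4645 J
0.4645 J × (1 cal / 4.184 J) = 0.1110 cal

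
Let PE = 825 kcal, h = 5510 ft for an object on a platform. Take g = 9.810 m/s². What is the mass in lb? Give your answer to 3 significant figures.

Rearranging: m = PE/(g·h).
PE = 825 kcal = 3.452×10^6 J; h = 5510 ft = 1679 m; g = 9.810 m/s².
m = 209.5 kg
209.5 kg × (1 lb / 0.4536 kg) = 461.9 lb

462 lb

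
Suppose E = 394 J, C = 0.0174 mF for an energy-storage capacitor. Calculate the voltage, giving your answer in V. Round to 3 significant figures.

Rearranging: V = √(2E/C).
E = 394 J; C = 0.0174 mF = 1.740×10^-5 F.
V = 6730 V

6730 V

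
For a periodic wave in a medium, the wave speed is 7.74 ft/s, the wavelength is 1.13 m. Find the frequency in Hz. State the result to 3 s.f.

2.09 Hz

Rearranging: f = v/λ.
v = 7.74 ft/s = 2.359 m/s; λ = 1.13 m.
f = 2.088 Hz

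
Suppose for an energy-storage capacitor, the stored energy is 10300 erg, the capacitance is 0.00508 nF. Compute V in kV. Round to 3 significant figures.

Solving E = ½C·V² for V: V = √(2E/C).
E = 10300 erg = 0.001030 J; C = 0.00508 nF = 5.080×10^-12 F.
V = 20137 V  (the unit combination reduces to kg·m²/(A·s³) = V)
20137 V × (1 kV / 1000 V) = 20.14 kV

20.1 kV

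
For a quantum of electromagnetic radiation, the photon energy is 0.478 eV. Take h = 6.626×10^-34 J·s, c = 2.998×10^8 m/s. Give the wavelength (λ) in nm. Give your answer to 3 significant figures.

Solving E = h·c/λ for λ: λ = hc/E.
E = 0.478 eV = 7.658×10^-20 J; h = 6.626×10^-34 J·s; c = 2.998×10^8 m/s.
λ = 2.594×10^-6 m
2.594×10^-6 m × (1 nm / 1.000×10^-9 m) = 2594 nm

2590 nm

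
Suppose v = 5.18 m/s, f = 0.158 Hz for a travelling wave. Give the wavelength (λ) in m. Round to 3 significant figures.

Rearranging: λ = v/f.
v = 5.18 m/s; f = 0.158 Hz.
λ = 32.78 m

32.8 m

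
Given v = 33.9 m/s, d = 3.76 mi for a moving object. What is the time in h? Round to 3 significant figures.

Rearranging v = d/t for t: t = d/v.
v = 33.9 m/s; d = 3.76 mi = 6051 m.
t = 178.5 s
178.5 s × (1 h / 3600 s) = 0.04958 h

0.0496 h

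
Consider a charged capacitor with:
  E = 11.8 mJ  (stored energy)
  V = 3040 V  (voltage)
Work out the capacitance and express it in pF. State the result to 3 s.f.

2550 pF

Rearranging: C = 2E/V².
E = 11.8 mJ = 0.01180 J; V = 3040 V.
C = 2.554×10^-9 F
2.554×10^-9 F × (1 pF / 1.000×10^-12 F) = 2554 pF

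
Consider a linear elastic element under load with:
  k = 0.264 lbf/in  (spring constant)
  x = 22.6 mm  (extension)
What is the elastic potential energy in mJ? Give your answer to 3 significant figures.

Directly: U = ½kx².
k = 0.264 lbf/in = 46.23 N/m; x = 22.6 mm = 0.02260 m.
U = 0.01181 J  (the unit combination reduces to kg·m²/s² = J)
0.01181 J × (1 mJ / 0.001000 J) = 11.81 mJ

11.8 mJ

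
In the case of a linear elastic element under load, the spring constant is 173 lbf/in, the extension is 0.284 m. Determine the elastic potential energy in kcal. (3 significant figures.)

0.292 kcal

Directly: U = ½kx².
k = 173 lbf/in = 30297 N/m; x = 0.284 m.
U = 1222 J
1222 J × (1 kcal / 4184 J) = 0.2920 kcal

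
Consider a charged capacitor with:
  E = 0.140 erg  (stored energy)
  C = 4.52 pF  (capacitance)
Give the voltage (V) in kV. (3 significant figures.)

0.0787 kV

Solving E = ½C·V² for V: V = √(2E/C).
E = 0.140 erg = 1.400×10^-8 J; C = 4.52 pF = 4.520×10^-12 F.
V = 78.71 V
78.71 V × (1 kV / 1000 V) = 0.07871 kV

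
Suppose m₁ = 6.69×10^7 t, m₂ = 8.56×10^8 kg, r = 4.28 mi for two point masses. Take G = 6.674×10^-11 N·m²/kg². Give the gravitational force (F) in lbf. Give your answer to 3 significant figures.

From Newton's law of gravitation: F = Gm₁m₂/r².
m₁ = 6.69×10^7 t = 6.690×10^10 kg; m₂ = 8.56×10^8 kg; r = 4.28 mi = 6888 m; G = 6.674×10^-11 N·m²/kg².
F = 80.56 N
80.56 N × (1 lbf / 4.448 N) = 18.11 lbf

18.1 lbf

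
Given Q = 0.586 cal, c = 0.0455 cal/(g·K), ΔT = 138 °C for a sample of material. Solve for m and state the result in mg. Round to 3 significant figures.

Solving Q = m·c·ΔT for m: m = Q/(c·ΔT).
Q = 0.586 cal = 2.452 J; c = 0.0455 cal/(g·K) = 190.4 J/(kg·K); ΔT = 138 °C = 138.0 K.
m = 9.333×10^-5 kg
9.333×10^-5 kg × (1 mg / 1.000×10^-6 kg) = 93.33 mg

93.3 mg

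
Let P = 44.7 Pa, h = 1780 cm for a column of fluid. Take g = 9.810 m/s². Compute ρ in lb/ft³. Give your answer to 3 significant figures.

0.0160 lb/ft³

Rearranging: ρ = P/(g·h).
P = 44.7 Pa; h = 1780 cm = 17.80 m; g = 9.810 m/s².
ρ = 0.2560 kg/m³
0.2560 kg/m³ × (1 lb/ft³ / 16.02 kg/m³) = 0.01598 lb/ft³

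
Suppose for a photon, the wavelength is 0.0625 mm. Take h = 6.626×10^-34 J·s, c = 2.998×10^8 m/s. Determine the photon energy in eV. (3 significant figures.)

E is given directly by: E = hc/λ.
λ = 0.0625 mm = 6.250×10^-5 m; h = 6.626×10^-34 J·s; c = 2.998×10^8 m/s.
E = 3.178×10^-21 J  (the unit combination reduces to kg·m²/s² = J)
3.178×10^-21 J × (1 eV / 1.602×10^-19 J) = 0.01984 eV

0.0198 eV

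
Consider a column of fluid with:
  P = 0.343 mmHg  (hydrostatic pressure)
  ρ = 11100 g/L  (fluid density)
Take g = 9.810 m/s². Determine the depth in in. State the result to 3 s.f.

0.0165 in

Rearranging: h = P/(ρ·g).
P = 0.343 mmHg = 45.73 Pa; ρ = 11100 g/L = 11100 kg/m³; g = 9.810 m/s².
h = 4.200×10^-4 m
4.200×10^-4 m × (1 in / 0.02540 m) = 0.01653 in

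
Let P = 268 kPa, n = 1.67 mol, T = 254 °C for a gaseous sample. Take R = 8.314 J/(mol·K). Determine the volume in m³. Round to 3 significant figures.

Solving PV = nRT for V: V = nRT/P.
P = 268 kPa = 2.680×10^5 Pa; n = 1.67 mol; T = 254 °C = 527.1 K; R = 8.314 J/(mol·K).
V = 0.02731 m³

0.0273 m³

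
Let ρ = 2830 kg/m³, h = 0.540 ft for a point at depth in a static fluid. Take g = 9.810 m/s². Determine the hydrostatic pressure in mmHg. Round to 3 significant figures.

34.3 mmHg

P is given directly by: P = ρgh.
ρ = 2830 kg/m³; h = 0.540 ft = 0.1646 m; g = 9.810 m/s².
P = 4569 Pa
4569 Pa × (1 mmHg / 133.3 Pa) = 34.27 mmHg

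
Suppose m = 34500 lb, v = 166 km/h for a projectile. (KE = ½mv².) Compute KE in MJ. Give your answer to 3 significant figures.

Directly: KE = ½mv².
m = 34500 lb = 15649 kg; v = 166 km/h = 46.11 m/s.
KE = 1.664×10^7 J
1.664×10^7 J × (1 MJ / 1.000×10^6 J) = 16.64 MJ

16.6 MJ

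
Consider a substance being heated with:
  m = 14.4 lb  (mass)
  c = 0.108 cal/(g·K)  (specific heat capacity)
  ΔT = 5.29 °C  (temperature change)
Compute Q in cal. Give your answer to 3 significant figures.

3730 cal

Directly: Q = mcΔT.
m = 14.4 lb = 6.532 kg; c = 0.108 cal/(g·K) = 451.9 J/(kg·K); ΔT = 5.29 °C = 5.290 K.
Q = 15613 J  (the unit combination reduces to kg·m²/s² = J)
15613 J × (1 cal / 4.184 J) = 3732 cal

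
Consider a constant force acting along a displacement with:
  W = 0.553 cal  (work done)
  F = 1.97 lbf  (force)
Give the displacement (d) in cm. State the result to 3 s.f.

Solving W = F·d for d: d = W/F.
W = 0.553 cal = 2.314 J; F = 1.97 lbf = 8.763 N.
d = 0.2640 m
0.2640 m × (1 cm / 0.01000 m) = 26.40 cm

26.4 cm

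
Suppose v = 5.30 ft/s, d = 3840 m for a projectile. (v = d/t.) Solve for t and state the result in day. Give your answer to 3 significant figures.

0.0275 day

Rearranging v = d/t for t: t = d/v.
v = 5.30 ft/s = 1.615 m/s; d = 3840 m.
t = 2377 s
2377 s × (1 day / 86400 s) = 0.02751 day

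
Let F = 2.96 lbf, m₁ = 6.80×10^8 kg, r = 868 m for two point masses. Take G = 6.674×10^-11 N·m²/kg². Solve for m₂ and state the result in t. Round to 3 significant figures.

Rearranging: m₂ = F·r²/(G·m₁).
F = 2.96 lbf = 13.17 N; m₁ = 6.80×10^8 kg; r = 868 m; G = 6.674×10^-11 N·m²/kg².
m₂ = 2.186×10^8 kg
2.186×10^8 kg × (1 t / 1000 kg) = 2.186×10^5 t

2.19×10^5 t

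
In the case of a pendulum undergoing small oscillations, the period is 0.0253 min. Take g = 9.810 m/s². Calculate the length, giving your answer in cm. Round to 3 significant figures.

Rearranging T = 2π√(L/g) for L: L = g·(T/2π)².
T = 0.0253 min = 1.518 s; g = 9.810 m/s².
L = 0.5726 m
0.5726 m × (1 cm / 0.01000 m) = 57.26 cm

57.3 cm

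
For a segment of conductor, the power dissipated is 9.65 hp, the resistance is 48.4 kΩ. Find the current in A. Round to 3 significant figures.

0.386 A

Solving P = I²R for I: I = √(P/R).
P = 9.65 hp = 7196 W; R = 48.4 kΩ = 48400 Ω.
I = 0.3856 A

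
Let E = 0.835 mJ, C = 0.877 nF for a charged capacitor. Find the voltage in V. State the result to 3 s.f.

Solving E = ½C·V² for V: V = √(2E/C).
E = 0.835 mJ = 8.350×10^-4 J; C = 0.877 nF = 8.770×10^-10 F.
V = 1380 V  (the unit combination reduces to kg·m²/(A·s³) = V)

1380 V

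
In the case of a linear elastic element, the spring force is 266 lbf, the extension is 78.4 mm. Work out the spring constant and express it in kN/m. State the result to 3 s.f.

From Hooke's law: k = F/x.
F = 266 lbf = 1183 N; x = 78.4 mm = 0.07840 m.
k = 15092 N/m
15092 N/m × (1 kN/m / 1000 N/m) = 15.09 kN/m

15.1 kN/m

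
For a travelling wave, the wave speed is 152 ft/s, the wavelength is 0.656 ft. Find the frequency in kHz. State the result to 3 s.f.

Solving v = f·λ for f: f = v/λ.
v = 152 ft/s = 46.33 m/s; λ = 0.656 ft = 0.1999 m.
f = 231.7 Hz
231.7 Hz × (1 kHz / 1000 Hz) = 0.2317 kHz

0.232 kHz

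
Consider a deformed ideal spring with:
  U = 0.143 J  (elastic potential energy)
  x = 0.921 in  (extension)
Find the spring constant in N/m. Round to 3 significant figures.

523 N/m

Rearranging: k = 2U/x².
U = 0.143 J; x = 0.921 in = 0.02339 m.
k = 522.6 N/m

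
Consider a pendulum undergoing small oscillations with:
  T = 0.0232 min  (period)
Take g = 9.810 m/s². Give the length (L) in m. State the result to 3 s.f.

0.481 m

Rearranging T = 2π√(L/g) for L: L = g·(T/2π)².
T = 0.0232 min = 1.392 s; g = 9.810 m/s².
L = 0.4815 m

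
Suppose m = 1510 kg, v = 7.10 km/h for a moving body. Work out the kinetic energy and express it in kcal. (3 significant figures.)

0.702 kcal

Directly: KE = ½mv².
m = 1510 kg; v = 7.10 km/h = 1.972 m/s.
KE = 2937 J  (the unit combination reduces to kg·m²/s² = J)
2937 J × (1 kcal / 4184 J) = 0.7019 kcal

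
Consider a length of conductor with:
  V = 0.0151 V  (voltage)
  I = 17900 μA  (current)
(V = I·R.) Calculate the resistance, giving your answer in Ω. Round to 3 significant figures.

0.844 Ω

Solving V = I·R for R: R = V/I.
V = 0.0151 V; I = 17900 μA = 0.01790 A.
R = 0.8436 Ω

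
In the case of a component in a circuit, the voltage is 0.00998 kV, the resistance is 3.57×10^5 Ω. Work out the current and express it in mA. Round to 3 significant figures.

From Ohm's law: I = V/R.
V = 0.00998 kV = 9.980 V; R = 3.57×10^5 Ω.
I = 2.796×10^-5 A
2.796×10^-5 A × (1 mA / 0.001000 A) = 0.02796 mA

0.0280 mA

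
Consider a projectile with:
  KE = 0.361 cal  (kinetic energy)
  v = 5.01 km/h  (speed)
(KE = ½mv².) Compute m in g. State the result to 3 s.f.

1560 g

Rearranging KE = ½mv² for m: m = 2·KE/v².
KE = 0.361 cal = 1.510 J; v = 5.01 km/h = 1.392 m/s.
m = 1.560 kg
1.560 kg × (1 g / 0.001000 kg) = 1560 g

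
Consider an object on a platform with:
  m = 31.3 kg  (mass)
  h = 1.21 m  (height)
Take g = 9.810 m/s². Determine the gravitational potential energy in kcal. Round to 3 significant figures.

Directly: PE = mgh.
m = 31.3 kg; h = 1.21 m; g = 9.810 m/s².
PE = 371.5 J  (the unit combination reduces to kg·m²/s² = J)
371.5 J × (1 kcal / 4184 J) = 0.08880 kcal

0.0888 kcal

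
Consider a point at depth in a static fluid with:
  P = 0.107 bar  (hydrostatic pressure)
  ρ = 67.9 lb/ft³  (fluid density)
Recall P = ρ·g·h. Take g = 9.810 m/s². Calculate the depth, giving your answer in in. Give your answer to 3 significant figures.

39.5 in

Rearranging P = ρ·g·h for h: h = P/(ρ·g).
P = 0.107 bar = 10700 Pa; ρ = 67.9 lb/ft³ = 1088 kg/m³; g = 9.810 m/s².
h = 1.003 m
1.003 m × (1 in / 0.02540 m) = 39.48 in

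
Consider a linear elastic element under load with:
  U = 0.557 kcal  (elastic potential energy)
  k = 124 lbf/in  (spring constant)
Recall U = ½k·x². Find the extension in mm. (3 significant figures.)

463 mm

Rearranging U = ½k·x² for x: x = √(2U/k).
U = 0.557 kcal = 2330 J; k = 124 lbf/in = 21716 N/m.
x = 0.4633 m
0.4633 m × (1 mm / 0.001000 m) = 463.3 mm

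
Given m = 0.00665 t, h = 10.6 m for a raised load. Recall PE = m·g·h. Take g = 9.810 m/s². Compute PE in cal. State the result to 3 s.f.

Directly: PE = mgh.
m = 0.00665 t = 6.650 kg; h = 10.6 m; g = 9.810 m/s².
PE = 691.5 J
691.5 J × (1 cal / 4.184 J) = 165.3 cal

165 cal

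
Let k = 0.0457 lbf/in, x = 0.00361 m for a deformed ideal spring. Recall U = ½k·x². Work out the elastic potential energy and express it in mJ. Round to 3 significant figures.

U is given directly by: U = ½kx².
k = 0.0457 lbf/in = 8.003 N/m; x = 0.00361 m.
U = 5.215×10^-5 J
5.215×10^-5 J × (1 mJ / 0.001000 J) = 0.05215 mJ

0.0521 mJ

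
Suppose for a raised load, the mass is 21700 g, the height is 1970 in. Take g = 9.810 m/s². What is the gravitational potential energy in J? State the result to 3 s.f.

10700 J

Directly: PE = mgh.
m = 21700 g = 21.70 kg; h = 1970 in = 50.04 m; g = 9.810 m/s².
PE = 10652 J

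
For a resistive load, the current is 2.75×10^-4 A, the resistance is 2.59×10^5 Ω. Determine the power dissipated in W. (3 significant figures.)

Directly: P = I²R.
I = 2.75×10^-4 A; R = 2.59×10^5 Ω.
P = 0.01959 W  (the unit combination reduces to kg·m²/s³ = W)

0.0196 W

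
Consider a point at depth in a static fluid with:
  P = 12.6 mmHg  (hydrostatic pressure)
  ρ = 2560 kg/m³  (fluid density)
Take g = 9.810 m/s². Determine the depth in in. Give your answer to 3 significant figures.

2.63 in

Rearranging P = ρ·g·h for h: h = P/(ρ·g).
P = 12.6 mmHg = 1680 Pa; ρ = 2560 kg/m³; g = 9.810 m/s².
h = 0.06689 m
0.06689 m × (1 in / 0.02540 m) = 2.633 in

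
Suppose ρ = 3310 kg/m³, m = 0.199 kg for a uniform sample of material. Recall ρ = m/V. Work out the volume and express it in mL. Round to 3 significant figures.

60.1 mL

Solving ρ = m/V for V: V = m/ρ.
ρ = 3310 kg/m³; m = 0.199 kg.
V = 6.012×10^-5 m³
6.012×10^-5 m³ × (1 mL / 1.000×10^-6 m³) = 60.12 mL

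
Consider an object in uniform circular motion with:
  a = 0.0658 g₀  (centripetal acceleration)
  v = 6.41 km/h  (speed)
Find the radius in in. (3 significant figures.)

193 in

Solving a = v²/r for r: r = v²/a.
a = 0.0658 g₀ = 0.6453 m/s²; v = 6.41 km/h = 1.781 m/s.
r = 4.913 m
4.913 m × (1 in / 0.02540 m) = 193.4 in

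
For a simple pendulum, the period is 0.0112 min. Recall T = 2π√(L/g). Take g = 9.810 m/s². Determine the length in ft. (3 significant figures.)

0.368 ft

Solving T = 2π√(L/g) for L: L = g·(T/2π)².
T = 0.0112 min = 0.6720 s; g = 9.810 m/s².
L = 0.1122 m
0.1122 m × (1 ft / 0.3048 m) = 0.3682 ft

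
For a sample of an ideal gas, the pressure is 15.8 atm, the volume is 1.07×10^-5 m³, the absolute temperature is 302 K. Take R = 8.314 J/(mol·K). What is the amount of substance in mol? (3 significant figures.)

Rearranging: n = PV/(RT).
P = 15.8 atm = 1.601×10^6 Pa; V = 1.07×10^-5 m³; T = 302 K; R = 8.314 J/(mol·K).
n = 0.006822 mol

0.00682 mol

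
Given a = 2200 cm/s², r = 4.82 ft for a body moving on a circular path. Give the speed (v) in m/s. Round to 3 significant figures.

Rearranging a = v²/r for v: v = √(a·r).
a = 2200 cm/s² = 22.00 m/s²; r = 4.82 ft = 1.469 m.
v = 5.685 m/s

5.69 m/s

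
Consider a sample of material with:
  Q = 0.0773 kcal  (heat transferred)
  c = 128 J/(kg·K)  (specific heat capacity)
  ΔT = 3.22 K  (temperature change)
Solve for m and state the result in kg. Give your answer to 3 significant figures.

Rearranging Q = m·c·ΔT for m: m = Q/(c·ΔT).
Q = 0.0773 kcal = 323.4 J; c = 128 J/(kg·K); ΔT = 3.22 K.
m = 0.7847 kg

0.785 kg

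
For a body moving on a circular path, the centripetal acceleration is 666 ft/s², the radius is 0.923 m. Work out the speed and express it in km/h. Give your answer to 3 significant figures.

49.3 km/h

Rearranging a = v²/r for v: v = √(a·r).
a = 666 ft/s² = 203.0 m/s²; r = 0.923 m.
v = 13.69 m/s
13.69 m/s × (1 km/h / 0.2778 m/s) = 49.28 km/h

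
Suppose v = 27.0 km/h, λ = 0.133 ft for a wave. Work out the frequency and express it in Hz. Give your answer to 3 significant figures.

Rearranging: f = v/λ.
v = 27.0 km/h = 7.500 m/s; λ = 0.133 ft = 0.04054 m.
f = 185.0 Hz

185 Hz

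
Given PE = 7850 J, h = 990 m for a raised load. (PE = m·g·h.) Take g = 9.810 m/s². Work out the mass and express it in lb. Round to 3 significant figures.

1.78 lb

Rearranging PE = m·g·h for m: m = PE/(g·h).
PE = 7850 J; h = 990 m; g = 9.810 m/s².
m = 0.8083 kg
0.8083 kg × (1 lb / 0.4536 kg) = 1.782 lb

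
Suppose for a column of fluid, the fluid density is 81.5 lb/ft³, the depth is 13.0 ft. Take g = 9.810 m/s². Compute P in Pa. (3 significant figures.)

P is given directly by: P = ρgh.
ρ = 81.5 lb/ft³ = 1306 kg/m³; h = 13.0 ft = 3.962 m; g = 9.810 m/s².
P = 50746 Pa  (the unit combination reduces to kg/(m·s²) = Pa)

50700 Pa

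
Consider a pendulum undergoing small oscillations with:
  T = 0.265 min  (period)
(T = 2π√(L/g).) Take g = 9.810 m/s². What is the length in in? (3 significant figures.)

2470 in

Rearranging: L = g·(T/2π)².
T = 0.265 min = 15.90 s; g = 9.810 m/s².
L = 62.82 m
62.82 m × (1 in / 0.02540 m) = 2473 in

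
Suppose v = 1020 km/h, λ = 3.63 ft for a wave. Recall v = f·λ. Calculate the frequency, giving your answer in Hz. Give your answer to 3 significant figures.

Solving v = f·λ for f: f = v/λ.
v = 1020 km/h = 283.3 m/s; λ = 3.63 ft = 1.106 m.
f = 256.1 Hz

256 Hz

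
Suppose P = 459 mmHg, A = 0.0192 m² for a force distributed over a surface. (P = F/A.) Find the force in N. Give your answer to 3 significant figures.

Rearranging P = F/A for F: F = P·A.
P = 459 mmHg = 61195 Pa; A = 0.0192 m².
F = 1175 N

1170 N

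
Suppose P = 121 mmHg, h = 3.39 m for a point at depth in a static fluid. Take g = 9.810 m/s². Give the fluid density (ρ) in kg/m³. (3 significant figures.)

485 kg/m³

Solving P = ρ·g·h for ρ: ρ = P/(g·h).
P = 121 mmHg = 16132 Pa; h = 3.39 m; g = 9.810 m/s².
ρ = 485.1 kg/m³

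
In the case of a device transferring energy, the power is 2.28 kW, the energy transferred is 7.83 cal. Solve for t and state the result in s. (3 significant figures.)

Rearranging: t = W/P.
P = 2.28 kW = 2280 W; W = 7.83 cal = 32.76 J.
t = 0.01437 s

0.0144 s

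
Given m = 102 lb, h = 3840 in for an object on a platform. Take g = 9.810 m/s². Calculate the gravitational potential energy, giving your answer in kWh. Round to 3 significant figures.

Directly: PE = mgh.
m = 102 lb = 46.27 kg; h = 3840 in = 97.54 m; g = 9.810 m/s².
PE = 44269 J  (the unit combination reduces to kg·m²/s² = J)
44269 J × (1 kWh / 3.600×10^6 J) = 0.01230 kWh

0.0123 kWh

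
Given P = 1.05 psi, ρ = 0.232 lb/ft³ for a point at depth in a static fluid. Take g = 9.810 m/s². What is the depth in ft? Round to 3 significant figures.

Solving P = ρ·g·h for h: h = P/(ρ·g).
P = 1.05 psi = 7239 Pa; ρ = 0.232 lb/ft³ = 3.716 kg/m³; g = 9.810 m/s².
h = 198.6 m
198.6 m × (1 ft / 0.3048 m) = 651.5 ft

652 ft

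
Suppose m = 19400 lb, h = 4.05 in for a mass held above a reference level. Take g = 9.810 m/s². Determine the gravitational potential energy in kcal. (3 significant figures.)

2.12 kcal

PE is given directly by: PE = mgh.
m = 19400 lb = 8800 kg; h = 4.05 in = 0.1029 m; g = 9.810 m/s².
PE = 8880 J
8880 J × (1 kcal / 4184 J) = 2.122 kcal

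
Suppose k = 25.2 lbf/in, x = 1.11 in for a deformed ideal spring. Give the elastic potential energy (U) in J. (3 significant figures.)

Directly: U = ½kx².
k = 25.2 lbf/in = 4413 N/m; x = 1.11 in = 0.02819 m.
U = 1.754 J  (the unit combination reduces to kg·m²/s² = J)

1.75 J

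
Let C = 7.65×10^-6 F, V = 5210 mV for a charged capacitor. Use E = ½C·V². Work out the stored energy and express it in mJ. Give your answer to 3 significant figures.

Directly: E = ½CV².
C = 7.65×10^-6 F; V = 5210 mV = 5.210 V.
E = 1.038×10^-4 J  (the unit combination reduces to kg·m²/s² = J)
1.038×10^-4 J × (1 mJ / 0.001000 J) = 0.1038 mJ

0.104 mJ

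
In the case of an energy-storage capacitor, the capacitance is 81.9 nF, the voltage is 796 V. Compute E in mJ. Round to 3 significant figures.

E is given directly by: E = ½CV².
C = 81.9 nF = 8.190×10^-8 F; V = 796 V.
E = 0.02595 J  (the unit combination reduces to kg·m²/s² = J)
0.02595 J × (1 mJ / 0.001000 J) = 25.95 mJ

25.9 mJ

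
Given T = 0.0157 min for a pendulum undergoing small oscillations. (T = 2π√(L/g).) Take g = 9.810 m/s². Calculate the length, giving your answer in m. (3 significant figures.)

Rearranging T = 2π√(L/g) for L: L = g·(T/2π)².
T = 0.0157 min = 0.9420 s; g = 9.810 m/s².
L = 0.2205 m

0.221 m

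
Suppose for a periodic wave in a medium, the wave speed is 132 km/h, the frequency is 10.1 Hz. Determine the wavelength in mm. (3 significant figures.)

3630 mm

Rearranging v = f·λ for λ: λ = v/f.
v = 132 km/h = 36.67 m/s; f = 10.1 Hz.
λ = 3.630 m
3.630 m × (1 mm / 0.001000 m) = 3630 mm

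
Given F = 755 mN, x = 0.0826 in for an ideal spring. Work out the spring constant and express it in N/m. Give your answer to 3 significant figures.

Rearranging F = k·x for k: k = F/x.
F = 755 mN = 0.7550 N; x = 0.0826 in = 0.002098 m.
k = 359.9 N/m

360 N/m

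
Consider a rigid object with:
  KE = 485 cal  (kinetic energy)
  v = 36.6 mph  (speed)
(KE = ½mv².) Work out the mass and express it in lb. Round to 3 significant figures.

Solving KE = ½mv² for m: m = 2·KE/v².
KE = 485 cal = 2029 J; v = 36.6 mph = 16.36 m/s.
m = 15.16 kg
15.16 kg × (1 lb / 0.4536 kg) = 33.42 lb

33.4 lb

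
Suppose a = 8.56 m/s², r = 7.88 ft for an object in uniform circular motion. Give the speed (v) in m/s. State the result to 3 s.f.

4.53 m/s

Rearranging a = v²/r for v: v = √(a·r).
a = 8.56 m/s²; r = 7.88 ft = 2.402 m.
v = 4.534 m/s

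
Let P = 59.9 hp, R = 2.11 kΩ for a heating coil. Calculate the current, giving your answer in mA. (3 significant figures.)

Solving P = I²R for I: I = √(P/R).
P = 59.9 hp = 44667 W; R = 2.11 kΩ = 2110 Ω.
I = 4.601 A
4.601 A × (1 mA / 0.001000 A) = 4601 mA

4600 mA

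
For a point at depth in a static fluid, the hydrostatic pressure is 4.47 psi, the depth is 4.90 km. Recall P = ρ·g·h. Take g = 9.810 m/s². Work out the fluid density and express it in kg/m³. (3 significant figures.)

Rearranging: ρ = P/(g·h).
P = 4.47 psi = 30820 Pa; h = 4.90 km = 4900 m; g = 9.810 m/s².
ρ = 0.6412 kg/m³

0.641 kg/m³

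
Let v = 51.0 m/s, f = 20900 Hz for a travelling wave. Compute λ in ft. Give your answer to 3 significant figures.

Rearranging v = f·λ for λ: λ = v/f.
v = 51.0 m/s; f = 20900 Hz.
λ = 0.002440 m
0.002440 m × (1 ft / 0.3048 m) = 0.008006 ft

0.00801 ft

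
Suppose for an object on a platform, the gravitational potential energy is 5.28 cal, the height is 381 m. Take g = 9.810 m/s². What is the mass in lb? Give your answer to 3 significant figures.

0.0130 lb

Rearranging PE = m·g·h for m: m = PE/(g·h).
PE = 5.28 cal = 22.09 J; h = 381 m; g = 9.810 m/s².
m = 0.005911 kg
0.005911 kg × (1 lb / 0.4536 kg) = 0.01303 lb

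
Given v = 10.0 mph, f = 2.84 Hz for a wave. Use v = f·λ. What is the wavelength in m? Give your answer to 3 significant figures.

1.57 m

Solving v = f·λ for λ: λ = v/f.
v = 10.0 mph = 4.470 m/s; f = 2.84 Hz.
λ = 1.574 m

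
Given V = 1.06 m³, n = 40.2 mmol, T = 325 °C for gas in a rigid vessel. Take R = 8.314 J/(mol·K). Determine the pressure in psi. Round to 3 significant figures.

From the ideal-gas law: P = nRT/V.
V = 1.06 m³; n = 40.2 mmol = 0.04020 mol; T = 325 °C = 598.1 K; R = 8.314 J/(mol·K).
P = 188.6 Pa
188.6 Pa × (1 psi / 6895 Pa) = 0.02735 psi

0.0274 psi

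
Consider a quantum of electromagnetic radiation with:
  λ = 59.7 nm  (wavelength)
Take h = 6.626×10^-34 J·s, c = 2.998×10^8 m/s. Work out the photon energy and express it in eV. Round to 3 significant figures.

E is given directly by: E = hc/λ.
λ = 59.7 nm = 5.970×10^-8 m; h = 6.626×10^-34 J·s; c = 2.998×10^8 m/s.
E = 3.327×10^-18 J
3.327×10^-18 J × (1 eV / 1.602×10^-19 J) = 20.77 eV

20.8 eV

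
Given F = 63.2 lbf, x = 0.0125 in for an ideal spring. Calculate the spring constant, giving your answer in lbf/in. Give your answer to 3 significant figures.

From Hooke's law: k = F/x.
F = 63.2 lbf = 281.1 N; x = 0.0125 in = 3.175×10^-4 m.
k = 8.854×10^5 N/m
8.854×10^5 N/m × (1 lbf/in / 175.1 N/m) = 5056 lbf/in

5060 lbf/in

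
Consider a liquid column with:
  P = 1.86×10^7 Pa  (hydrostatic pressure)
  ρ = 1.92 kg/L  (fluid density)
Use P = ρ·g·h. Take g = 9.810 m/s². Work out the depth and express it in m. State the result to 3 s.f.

988 m

Rearranging: h = P/(ρ·g).
P = 1.86×10^7 Pa; ρ = 1.92 kg/L = 1920 kg/m³; g = 9.810 m/s².
h = 987.5 m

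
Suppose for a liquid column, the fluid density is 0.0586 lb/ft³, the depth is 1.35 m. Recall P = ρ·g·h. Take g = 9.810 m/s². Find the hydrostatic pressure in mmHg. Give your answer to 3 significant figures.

P is given directly by: P = ρgh.
ρ = 0.0586 lb/ft³ = 0.9387 kg/m³; h = 1.35 m; g = 9.810 m/s².
P = 12.43 Pa
12.43 Pa × (1 mmHg / 133.3 Pa) = 0.09324 mmHg

0.0932 mmHg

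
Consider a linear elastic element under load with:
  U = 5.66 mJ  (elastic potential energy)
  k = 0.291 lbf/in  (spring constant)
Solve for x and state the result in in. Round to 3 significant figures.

Rearranging: x = √(2U/k).
U = 5.66 mJ = 0.005660 J; k = 0.291 lbf/in = 50.96 N/m.
x = 0.01490 m
0.01490 m × (1 in / 0.02540 m) = 0.5868 in

0.587 in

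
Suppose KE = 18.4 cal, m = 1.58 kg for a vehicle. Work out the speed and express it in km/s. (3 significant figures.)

Solving KE = ½mv² for v: v = √(2·KE/m).
KE = 18.4 cal = 76.99 J; m = 1.58 kg.
v = 9.872 m/s
9.872 m/s × (1 km/s / 1000 m/s) = 0.009872 km/s

0.00987 km/s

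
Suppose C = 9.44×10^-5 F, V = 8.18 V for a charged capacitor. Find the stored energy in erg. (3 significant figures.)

Directly: E = ½CV².
C = 9.44×10^-5 F; V = 8.18 V.
E = 0.003158 J
0.003158 J × (1 erg / 1.000×10^-7 J) = 31583 erg

31600 erg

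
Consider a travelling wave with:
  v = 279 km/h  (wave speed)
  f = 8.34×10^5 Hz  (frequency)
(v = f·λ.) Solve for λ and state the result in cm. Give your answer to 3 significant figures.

0.00929 cm

Rearranging v = f·λ for λ: λ = v/f.
v = 279 km/h = 77.50 m/s; f = 8.34×10^5 Hz.
λ = 9.293×10^-5 m
9.293×10^-5 m × (1 cm / 0.01000 m) = 0.009293 cm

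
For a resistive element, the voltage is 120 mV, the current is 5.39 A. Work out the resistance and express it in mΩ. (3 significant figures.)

22.3 mΩ

From Ohm's law: R = V/I.
V = 120 mV = 0.1200 V; I = 5.39 A.
R = 0.02226 Ω
0.02226 Ω × (1 mΩ / 0.001000 Ω) = 22.26 mΩ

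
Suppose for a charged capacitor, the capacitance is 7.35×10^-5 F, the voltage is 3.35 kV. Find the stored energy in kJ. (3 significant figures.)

Directly: E = ½CV².
C = 7.35×10^-5 F; V = 3.35 kV = 3350 V.
E = 412.4 J
412.4 J × (1 kJ / 1000 J) = 0.4124 kJ

0.412 kJ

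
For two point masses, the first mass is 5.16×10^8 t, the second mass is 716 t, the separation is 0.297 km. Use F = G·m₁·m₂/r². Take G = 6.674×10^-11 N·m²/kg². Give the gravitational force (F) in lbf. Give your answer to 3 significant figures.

F is given directly by: F = Gm₁m₂/r².
m₁ = 5.16×10^8 t = 5.160×10^11 kg; m₂ = 716 t = 7.160×10^5 kg; r = 0.297 km = 297.0 m; G = 6.674×10^-11 N·m²/kg².
F = 279.5 N  (the unit combination reduces to kg·m/s² = N)
279.5 N × (1 lbf / 4.448 N) = 62.84 lbf

62.8 lbf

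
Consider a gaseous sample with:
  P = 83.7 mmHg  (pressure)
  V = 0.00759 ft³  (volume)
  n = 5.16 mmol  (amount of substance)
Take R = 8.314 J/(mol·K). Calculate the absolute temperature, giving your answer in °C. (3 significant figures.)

-217 °C

From the ideal-gas law: T = PV/(nR).
P = 83.7 mmHg = 11159 Pa; V = 0.00759 ft³ = 2.149×10^-4 m³; n = 5.16 mmol = 0.005160 mol; R = 8.314 J/(mol·K).
T = 55.91 K
55.91 K − 273.15 = -217.2 °C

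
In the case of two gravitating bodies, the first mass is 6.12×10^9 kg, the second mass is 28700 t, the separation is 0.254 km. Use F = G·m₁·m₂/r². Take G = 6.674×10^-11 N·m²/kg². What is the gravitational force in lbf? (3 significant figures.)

40.8 lbf

From Newton's law of gravitation: F = Gm₁m₂/r².
m₁ = 6.12×10^9 kg; m₂ = 28700 t = 2.870×10^7 kg; r = 0.254 km = 254.0 m; G = 6.674×10^-11 N·m²/kg².
F = 181.7 N
181.7 N × (1 lbf / 4.448 N) = 40.85 lbf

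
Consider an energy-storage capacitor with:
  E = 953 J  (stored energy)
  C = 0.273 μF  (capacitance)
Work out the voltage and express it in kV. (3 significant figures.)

83.6 kV

Solving E = ½C·V² for V: V = √(2E/C).
E = 953 J; C = 0.273 μF = 2.730×10^-7 F.
V = 83556 V
83556 V × (1 kV / 1000 V) = 83.56 kV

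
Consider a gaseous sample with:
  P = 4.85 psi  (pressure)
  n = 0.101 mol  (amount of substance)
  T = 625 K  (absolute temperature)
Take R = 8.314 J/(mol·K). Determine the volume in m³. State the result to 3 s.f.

From the ideal-gas law: V = nRT/P.
P = 4.85 psi = 33440 Pa; n = 0.101 mol; T = 625 K; R = 8.314 J/(mol·K).
V = 0.01569 m³

0.0157 m³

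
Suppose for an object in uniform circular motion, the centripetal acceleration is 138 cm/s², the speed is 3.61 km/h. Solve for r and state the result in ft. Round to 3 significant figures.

2.39 ft

Rearranging: r = v²/a.
a = 138 cm/s² = 1.380 m/s²; v = 3.61 km/h = 1.003 m/s.
r = 0.7287 m
0.7287 m × (1 ft / 0.3048 m) = 2.391 ft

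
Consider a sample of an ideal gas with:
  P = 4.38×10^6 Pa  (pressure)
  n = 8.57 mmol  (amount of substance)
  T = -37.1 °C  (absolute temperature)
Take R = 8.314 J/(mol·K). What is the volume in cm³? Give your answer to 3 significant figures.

From the ideal-gas law: V = nRT/P.
P = 4.38×10^6 Pa; n = 8.57 mmol = 0.008570 mol; T = -37.1 °C = 236.0 K; R = 8.314 J/(mol·K).
V = 3.840×10^-6 m³
3.840×10^-6 m³ × (1 cm³ / 1.000×10^-6 m³) = 3.840 cm³

3.84 cm³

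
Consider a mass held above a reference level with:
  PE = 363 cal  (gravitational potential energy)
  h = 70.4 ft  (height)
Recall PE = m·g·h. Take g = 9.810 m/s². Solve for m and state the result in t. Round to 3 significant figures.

Solving PE = m·g·h for m: m = PE/(g·h).
PE = 363 cal = 1519 J; h = 70.4 ft = 21.46 m; g = 9.810 m/s².
m = 7.215 kg
7.215 kg × (1 t / 1000 kg) = 0.007215 t

0.00722 t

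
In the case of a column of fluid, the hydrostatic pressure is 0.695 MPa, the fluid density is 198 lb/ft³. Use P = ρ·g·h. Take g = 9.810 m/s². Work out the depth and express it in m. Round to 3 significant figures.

Rearranging P = ρ·g·h for h: h = P/(ρ·g).
P = 0.695 MPa = 6.950×10^5 Pa; ρ = 198 lb/ft³ = 3172 kg/m³; g = 9.810 m/s².
h = 22.34 m

22.3 m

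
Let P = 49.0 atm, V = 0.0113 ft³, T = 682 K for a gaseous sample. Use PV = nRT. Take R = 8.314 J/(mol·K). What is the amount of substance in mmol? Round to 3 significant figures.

From the ideal-gas law: n = PV/(RT).
P = 49.0 atm = 4.965×10^6 Pa; V = 0.0113 ft³ = 3.200×10^-4 m³; T = 682 K; R = 8.314 J/(mol·K).
n = 0.2802 mol
0.2802 mol × (1 mmol / 0.001000 mol) = 280.2 mmol

280 mmol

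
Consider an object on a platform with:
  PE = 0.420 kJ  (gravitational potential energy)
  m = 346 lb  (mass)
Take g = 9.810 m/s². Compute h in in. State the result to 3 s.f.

10.7 in

Rearranging: h = PE/(m·g).
PE = 0.420 kJ = 420.0 J; m = 346 lb = 156.9 kg; g = 9.810 m/s².
h = 0.2728 m
0.2728 m × (1 in / 0.02540 m) = 10.74 in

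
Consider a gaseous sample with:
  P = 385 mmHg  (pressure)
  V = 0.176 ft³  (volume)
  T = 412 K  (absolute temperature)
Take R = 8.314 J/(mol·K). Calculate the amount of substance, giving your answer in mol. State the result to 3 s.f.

0.0747 mol

Rearranging: n = PV/(RT).
P = 385 mmHg = 51329 Pa; V = 0.176 ft³ = 0.004984 m³; T = 412 K; R = 8.314 J/(mol·K).
n = 0.07468 mol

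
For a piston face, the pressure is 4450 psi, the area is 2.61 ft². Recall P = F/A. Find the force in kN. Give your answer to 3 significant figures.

7440 kN

Solving P = F/A for F: F = P·A.
P = 4450 psi = 3.068×10^7 Pa; A = 2.61 ft² = 0.2425 m².
F = 7.440×10^6 N  (the unit combination reduces to kg·m/s² = N)
7.440×10^6 N × (1 kN / 1000 N) = 7440 kN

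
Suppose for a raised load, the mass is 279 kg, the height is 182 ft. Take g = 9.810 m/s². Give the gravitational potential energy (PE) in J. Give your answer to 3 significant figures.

1.52×10^5 J

Directly: PE = mgh.
m = 279 kg; h = 182 ft = 55.47 m; g = 9.810 m/s².
PE = 1.518×10^5 J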